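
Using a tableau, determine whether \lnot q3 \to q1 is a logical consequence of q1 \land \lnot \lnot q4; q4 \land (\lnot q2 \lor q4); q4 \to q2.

Yes

Initial set: {(q1 \land \lnot \lnot q4); (q4 \land (\lnot q2 \lor q4)); (q4 \to q2); \lnot (\lnot q3 \to q1)}.
(q1 \land \lnot \lnot q4): α-rule — add q1, \lnot \lnot q4.
(q4 \land (\lnot q2 \lor q4)): α-rule — add q4, (\lnot q2 \lor q4).
\lnot (\lnot q3 \to q1): α-rule — add \lnot q3, \lnot q1.
× closes — contains both q1 and \lnot q1.
All 1 branch closes.
Every branch closed, so the premises entail the conclusion.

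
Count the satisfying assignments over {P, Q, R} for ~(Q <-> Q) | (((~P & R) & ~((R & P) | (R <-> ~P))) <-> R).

4

Initial set: {(~(Q <-> Q) | (((~P & R) & ~((R & P) | (R <-> ~P))) <-> R))}.
(~(Q <-> Q) | (((~P & R) & ~((R & P) | (R <-> ~P))) <-> R)): β-rule — branch into ~(Q <-> Q)  //  (((~P & R) & ~((R & P) | (R <-> ~P))) <-> R).
  branch 1 (add ~(Q <-> Q)):
    ~(Q <-> Q): β-rule — branch into Q, ~Q  //  ~Q, Q.
      branch 1.1 (add Q, ~Q):
        × closes — contains both Q and ~Q.
      branch 1.2 (add ~Q, Q):
        × closes — contains both Q and ~Q.
  branch 2 (add (((~P & R) & ~((R & P) | (R <-> ~P))) <-> R)):
    (((~P & R) & ~((R & P) | (R <-> ~P))) <-> R): β-rule — branch into ((~P & R) & ~((R & P) | (R <-> ~P))), R  //  ~((~P & R) & ~((R & P) | (R <-> ~P))), ~R.
      branch 2.1 (add ((~P & R) & ~((R & P) | (R <-> ~P))), R):
        ((~P & R) & ~((R & P) | (R <-> ~P))): α-rule — add (~P & R), ~((R & P) | (R <-> ~P)).
        (~P & R): α-rule — add ~P, R.
        ~((R & P) | (R <-> ~P)): α-rule — add ~(R & P), ~(R <-> ~P).
        ~(R & P): β-rule — branch into ~R  //  ~P.
          branch 2.1.1 (add ~R):
            × closes — contains both R and ~R.
          branch 2.1.2 (add ~P):
            ~(R <-> ~P): β-rule — branch into R, ~~P  //  ~R, ~P.
              branch 2.1.2.1 (add R, ~~P):
                × closes — contains both P and ~P.
              branch 2.1.2.2 (add ~R, ~P):
                × closes — contains both R and ~R.
      branch 2.2 (add ~((~P & R) & ~((R & P) | (R <-> ~P))), ~R):
        ~((~P & R) & ~((R & P) | (R <-> ~P))): β-rule — branch into ~(~P & R)  //  ~~((R & P) | (R <-> ~P)).
          branch 2.2.1 (add ~(~P & R)):
            ~(~P & R): β-rule — branch into ~~P  //  ~R.
              branch 2.2.1.1 (add ~~P):
                ○ open, literals {P=1, R=0}.
              branch 2.2.1.2 (add ~R):
                ○ open, literals {R=0}.
          branch 2.2.2 (add ~~((R & P) | (R <-> ~P))):
            ~~((R & P) | (R <-> ~P)): β-rule — branch into (R & P)  //  (R <-> ~P).
              branch 2.2.2.1 (add (R & P)):
                (R & P): α-rule — add R, P.
                × closes — contains both R and ~R.
              branch 2.2.2.2 (add (R <-> ~P)):
                (R <-> ~P): β-rule — branch into R, ~P  //  ~R, ~~P.
                  branch 2.2.2.2.1 (add R, ~P):
                    × closes — contains both R and ~R.
                  branch 2.2.2.2.2 (add ~R, ~~P):
                    ○ open, literals {P=1, R=0}.
7 branches closed, 3 open.
Each open branch fixes some atoms; the unmentioned ones are free. Counting distinct full assignments: branch {P=1, R=0} (Q) contributes 2 new; branch {R=0} (P, Q) contributes 2 new; branch {P=1, R=0} (Q) contributes 0 new. Total: 4.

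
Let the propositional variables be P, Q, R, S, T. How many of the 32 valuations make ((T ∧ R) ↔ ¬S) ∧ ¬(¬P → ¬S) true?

6

Initial set: {(((T ∧ R) ↔ ¬S) ∧ ¬(¬P → ¬S))}.
(((T ∧ R) ↔ ¬S) ∧ ¬(¬P → ¬S)): α-rule — add ((T ∧ R) ↔ ¬S), ¬(¬P → ¬S).
¬(¬P → ¬S): α-rule — add ¬P, ¬¬S.
((T ∧ R) ↔ ¬S): β-rule — branch into (T ∧ R), ¬S  //  ¬(T ∧ R), ¬¬S.
  branch 1 (add (T ∧ R), ¬S):
    × closes — contains both S and ¬S.
  branch 2 (add ¬(T ∧ R), ¬¬S):
    ¬(T ∧ R): β-rule — branch into ¬T  //  ¬R.
      branch 2.1 (add ¬T):
        ○ open, literals {P=F, S=T, T=F}.
      branch 2.2 (add ¬R):
        ○ open, literals {P=F, R=F, S=T}.
1 branch closed, 2 open.
Each open branch fixes some atoms; the unmentioned ones are free. Counting distinct full assignments: branch {P=F, S=T, T=F} (Q, R) contributes 4 new; branch {P=F, R=F, S=T} (Q, T) contributes 2 new. Total: 6.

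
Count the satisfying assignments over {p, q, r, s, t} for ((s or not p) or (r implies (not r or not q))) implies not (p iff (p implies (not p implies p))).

Initial set: {(((s or not p) or (r implies (not r or not q))) implies not (p iff (p implies (not p implies p))))}.
(((s or not p) or (r implies (not r or not q))) implies not (p iff (p implies (not p implies p)))): β-rule — branch into not ((s or not p) or (r implies (not r or not q)))  //  not (p iff (p implies (not p implies p))).
  branch 1 (add not ((s or not p) or (r implies (not r or not q)))):
    not ((s or not p) or (r implies (not r or not q))): α-rule — add not (s or not p), not (r implies (not r or not q)).
    not (s or not p): α-rule — add not s, not not p.
    not (r implies (not r or not q)): α-rule — add r, not (not r or not q).
    not (not r or not q): α-rule — add not not r, not not q.
    ○ open, literals {p=1, q=1, r=1, s=0}.
  branch 2 (add not (p iff (p implies (not p implies p)))):
    not (p iff (p implies (not p implies p))): β-rule — branch into p, not (p implies (not p implies p))  //  not p, (p implies (not p implies p)).
      branch 2.1 (add p, not (p implies (not p implies p))):
        not (p implies (not p implies p)): α-rule — add p, not (not p implies p).
        not (not p implies p): α-rule — add not p, not p.
        × closes — contains both p and not p.
      branch 2.2 (add not p, (p implies (not p implies p))):
        (p implies (not p implies p)): β-rule — branch into not p  //  (not p implies p).
          branch 2.2.1 (add not p):
            ○ open, literals {p=0}.
          branch 2.2.2 (add (not p implies p)):
            (not p implies p): β-rule — branch into not not p  //  p.
              branch 2.2.2.1 (add not not p):
                × closes — contains both p and not p.
              branch 2.2.2.2 (add p):
                × closes — contains both p and not p.
3 branches closed, 2 open.
Each open branch fixes some atoms; the unmentioned ones are free. Counting distinct full assignments: branch {p=1, q=1, r=1, s=0} (t) contributes 2 new; branch {p=0} (q, r, s, t) contributes 16 new. Total: 18.

18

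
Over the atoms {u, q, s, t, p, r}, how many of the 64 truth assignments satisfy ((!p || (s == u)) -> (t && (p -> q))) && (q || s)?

Initial set: {(((!p || (s == u)) -> (t && (p -> q))) && (q || s))}.
(((!p || (s == u)) -> (t && (p -> q))) && (q || s)): α-rule — add ((!p || (s == u)) -> (t && (p -> q))), (q || s).
((!p || (s == u)) -> (t && (p -> q))): β-rule — branch into !(!p || (s == u))  //  (t && (p -> q)).
  branch 1 (add !(!p || (s == u))):
    !(!p || (s == u)): α-rule — add !!p, !(s == u).
    (q || s): β-rule — branch into q  //  s.
      branch 1.1 (add q):
        !(s == u): β-rule — branch into s, !u  //  !s, u.
          branch 1.1.1 (add s, !u):
            ○ open, literals {p=1, q=1, s=1, u=0}.
          branch 1.1.2 (add !s, u):
            ○ open, literals {p=1, q=1, s=0, u=1}.
      branch 1.2 (add s):
        !(s == u): β-rule — branch into s, !u  //  !s, u.
          branch 1.2.1 (add s, !u):
            ○ open, literals {p=1, s=1, u=0}.
          branch 1.2.2 (add !s, u):
            × closes — contains both s and !s.
  branch 2 (add (t && (p -> q))):
    (t && (p -> q)): α-rule — add t, (p -> q).
    (q || s): β-rule — branch into q  //  s.
      branch 2.1 (add q):
        (p -> q): β-rule — branch into !p  //  q.
          branch 2.1.1 (add !p):
            ○ open, literals {p=0, q=1, t=1}.
          branch 2.1.2 (add q):
            ○ open, literals {q=1, t=1}.
      branch 2.2 (add s):
        (p -> q): β-rule — branch into !p  //  q.
          branch 2.2.1 (add !p):
            ○ open, literals {p=0, s=1, t=1}.
          branch 2.2.2 (add q):
            ○ open, literals {q=1, s=1, t=1}.
1 branch closed, 7 open.
Each open branch fixes some atoms; the unmentioned ones are free. Counting distinct full assignments: branch {p=1, q=1, s=1, u=0} (t, r) contributes 4 new; branch {p=1, q=1, s=0, u=1} (t, r) contributes 4 new; branch {p=1, s=1, u=0} (q, t, r) contributes 4 new; branch {p=0, q=1, t=1} (u, s, r) contributes 8 new; branch {q=1, t=1} (u, s, p, r) contributes 4 new; branch {p=0, s=1, t=1} (u, q, r) contributes 4 new; branch {q=1, s=1, t=1} (u, p, r) contributes 0 new. Total: 28.

28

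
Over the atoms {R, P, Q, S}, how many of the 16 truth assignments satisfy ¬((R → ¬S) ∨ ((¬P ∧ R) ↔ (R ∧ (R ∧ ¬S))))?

2

Initial set: {¬((R → ¬S) ∨ ((¬P ∧ R) ↔ (R ∧ (R ∧ ¬S))))}.
¬((R → ¬S) ∨ ((¬P ∧ R) ↔ (R ∧ (R ∧ ¬S)))): α-rule — add ¬(R → ¬S), ¬((¬P ∧ R) ↔ (R ∧ (R ∧ ¬S))).
¬(R → ¬S): α-rule — add R, ¬¬S.
¬((¬P ∧ R) ↔ (R ∧ (R ∧ ¬S))): β-rule — branch into (¬P ∧ R), ¬(R ∧ (R ∧ ¬S))  //  ¬(¬P ∧ R), (R ∧ (R ∧ ¬S)).
  branch 1 (add (¬P ∧ R), ¬(R ∧ (R ∧ ¬S))):
    (¬P ∧ R): α-rule — add ¬P, R.
    ¬(R ∧ (R ∧ ¬S)): β-rule — branch into ¬R  //  ¬(R ∧ ¬S).
      branch 1.1 (add ¬R):
        × closes — contains both R and ¬R.
      branch 1.2 (add ¬(R ∧ ¬S)):
        ¬(R ∧ ¬S): β-rule — branch into ¬R  //  ¬¬S.
          branch 1.2.1 (add ¬R):
            × closes — contains both R and ¬R.
          branch 1.2.2 (add ¬¬S):
            ○ open, literals {P=0, R=1, S=1}.
  branch 2 (add ¬(¬P ∧ R), (R ∧ (R ∧ ¬S))):
    (R ∧ (R ∧ ¬S)): α-rule — add R, (R ∧ ¬S).
    (R ∧ ¬S): α-rule — add R, ¬S.
    × closes — contains both S and ¬S.
3 branches closed, 1 open.
Each open branch fixes some atoms; the unmentioned ones are free. Counting distinct full assignments: branch {P=0, R=1, S=1} (Q) contributes 2 new. Total: 2.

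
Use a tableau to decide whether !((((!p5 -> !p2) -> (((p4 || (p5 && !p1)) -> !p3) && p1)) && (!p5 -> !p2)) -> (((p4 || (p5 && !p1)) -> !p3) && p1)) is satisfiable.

Unsatisfiable

Initial set: {!((((!p5 -> !p2) -> (((p4 || (p5 && !p1)) -> !p3) && p1)) && (!p5 -> !p2)) -> (((p4 || (p5 && !p1)) -> !p3) && p1))}.
!((((!p5 -> !p2) -> (((p4 || (p5 && !p1)) -> !p3) && p1)) && (!p5 -> !p2)) -> (((p4 || (p5 && !p1)) -> !p3) && p1)): α-rule — add (((!p5 -> !p2) -> (((p4 || (p5 && !p1)) -> !p3) && p1)) && (!p5 -> !p2)), !(((p4 || (p5 && !p1)) -> !p3) && p1).
(((!p5 -> !p2) -> (((p4 || (p5 && !p1)) -> !p3) && p1)) && (!p5 -> !p2)): α-rule — add ((!p5 -> !p2) -> (((p4 || (p5 && !p1)) -> !p3) && p1)), (!p5 -> !p2).
!(((p4 || (p5 && !p1)) -> !p3) && p1): β-rule — branch into !((p4 || (p5 && !p1)) -> !p3)  //  !p1.
  branch 1 (add !((p4 || (p5 && !p1)) -> !p3)):
    !((p4 || (p5 && !p1)) -> !p3): α-rule — add (p4 || (p5 && !p1)), !!p3.
    ((!p5 -> !p2) -> (((p4 || (p5 && !p1)) -> !p3) && p1)): β-rule — branch into !(!p5 -> !p2)  //  (((p4 || (p5 && !p1)) -> !p3) && p1).
      branch 1.1 (add !(!p5 -> !p2)):
        !(!p5 -> !p2): α-rule — add !p5, !!p2.
        (!p5 -> !p2): β-rule — branch into !!p5  //  !p2.
          branch 1.1.1 (add !!p5):
            × closes — contains both p5 and !p5.
          branch 1.1.2 (add !p2):
            × closes — contains both p2 and !p2.
      branch 1.2 (add (((p4 || (p5 && !p1)) -> !p3) && p1)):
        (((p4 || (p5 && !p1)) -> !p3) && p1): α-rule — add ((p4 || (p5 && !p1)) -> !p3), p1.
        (!p5 -> !p2): β-rule — branch into !!p5  //  !p2.
          branch 1.2.1 (add !!p5):
            (p4 || (p5 && !p1)): β-rule — branch into p4  //  (p5 && !p1).
              branch 1.2.1.1 (add p4):
                ((p4 || (p5 && !p1)) -> !p3): β-rule — branch into !(p4 || (p5 && !p1))  //  !p3.
                  branch 1.2.1.1.1 (add !(p4 || (p5 && !p1))):
                    !(p4 || (p5 && !p1)): α-rule — add !p4, !(p5 && !p1).
                    × closes — contains both p4 and !p4.
                  branch 1.2.1.1.2 (add !p3):
                    × closes — contains both p3 and !p3.
              branch 1.2.1.2 (add (p5 && !p1)):
                (p5 && !p1): α-rule — add p5, !p1.
                × closes — contains both p1 and !p1.
          branch 1.2.2 (add !p2):
            (p4 || (p5 && !p1)): β-rule — branch into p4  //  (p5 && !p1).
              branch 1.2.2.1 (add p4):
                ((p4 || (p5 && !p1)) -> !p3): β-rule — branch into !(p4 || (p5 && !p1))  //  !p3.
                  branch 1.2.2.1.1 (add !(p4 || (p5 && !p1))):
                    !(p4 || (p5 && !p1)): α-rule — add !p4, !(p5 && !p1).
                    × closes — contains both p4 and !p4.
                  branch 1.2.2.1.2 (add !p3):
                    × closes — contains both p3 and !p3.
              branch 1.2.2.2 (add (p5 && !p1)):
                (p5 && !p1): α-rule — add p5, !p1.
                × closes — contains both p1 and !p1.
  branch 2 (add !p1):
    ((!p5 -> !p2) -> (((p4 || (p5 && !p1)) -> !p3) && p1)): β-rule — branch into !(!p5 -> !p2)  //  (((p4 || (p5 && !p1)) -> !p3) && p1).
      branch 2.1 (add !(!p5 -> !p2)):
        !(!p5 -> !p2): α-rule — add !p5, !!p2.
        (!p5 -> !p2): β-rule — branch into !!p5  //  !p2.
          branch 2.1.1 (add !!p5):
            × closes — contains both p5 and !p5.
          branch 2.1.2 (add !p2):
            × closes — contains both p2 and !p2.
      branch 2.2 (add (((p4 || (p5 && !p1)) -> !p3) && p1)):
        (((p4 || (p5 && !p1)) -> !p3) && p1): α-rule — add ((p4 || (p5 && !p1)) -> !p3), p1.
        × closes — contains both p1 and !p1.
All 11 branches close.
Every branch closed; the formula is unsatisfiable.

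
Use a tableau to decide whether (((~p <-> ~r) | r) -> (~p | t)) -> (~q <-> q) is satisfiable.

Satisfiable

Initial set: {((((~p <-> ~r) | r) -> (~p | t)) -> (~q <-> q))}.
((((~p <-> ~r) | r) -> (~p | t)) -> (~q <-> q)): β-rule — branch into ~(((~p <-> ~r) | r) -> (~p | t))  //  (~q <-> q).
  branch 1 (add ~(((~p <-> ~r) | r) -> (~p | t))):
    ~(((~p <-> ~r) | r) -> (~p | t)): α-rule — add ((~p <-> ~r) | r), ~(~p | t).
    ~(~p | t): α-rule — add ~~p, ~t.
    ((~p <-> ~r) | r): β-rule — branch into (~p <-> ~r)  //  r.
      branch 1.1 (add (~p <-> ~r)):
        (~p <-> ~r): β-rule — branch into ~p, ~r  //  ~~p, ~~r.
          branch 1.1.1 (add ~p, ~r):
            × closes — contains both p and ~p.
          branch 1.1.2 (add ~~p, ~~r):
            ○ open, literals {p=true, r=true, t=false}.
      branch 1.2 (add r):
        ○ open, literals {p=true, r=true, t=false}.
  branch 2 (add (~q <-> q)):
    (~q <-> q): β-rule — branch into ~q, q  //  ~~q, ~q.
      branch 2.1 (add ~q, q):
        × closes — contains both q and ~q.
      branch 2.2 (add ~~q, ~q):
        × closes — contains both q and ~q.
3 branches closed, 2 open.
An open branch gives a satisfying assignment: p=true, r=true, t=false.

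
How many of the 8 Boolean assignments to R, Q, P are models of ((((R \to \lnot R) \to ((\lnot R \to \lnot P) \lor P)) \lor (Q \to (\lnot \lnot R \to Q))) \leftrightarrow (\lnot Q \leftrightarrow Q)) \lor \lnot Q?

4

Initial set: {(((((R \to \lnot R) \to ((\lnot R \to \lnot P) \lor P)) \lor (Q \to (\lnot \lnot R \to Q))) \leftrightarrow (\lnot Q \leftrightarrow Q)) \lor \lnot Q)}.
(((((R \to \lnot R) \to ((\lnot R \to \lnot P) \lor P)) \lor (Q \to (\lnot \lnot R \to Q))) \leftrightarrow (\lnot Q \leftrightarrow Q)) \lor \lnot Q): β-rule — branch into ((((R \to \lnot R) \to ((\lnot R \to \lnot P) \lor P)) \lor (Q \to (\lnot \lnot R \to Q))) \leftrightarrow (\lnot Q \leftrightarrow Q))  //  \lnot Q.
  branch 1 (add ((((R \to \lnot R) \to ((\lnot R \to \lnot P) \lor P)) \lor (Q \to (\lnot \lnot R \to Q))) \leftrightarrow (\lnot Q \leftrightarrow Q))):
    ((((R \to \lnot R) \to ((\lnot R \to \lnot P) \lor P)) \lor (Q \to (\lnot \lnot R \to Q))) \leftrightarrow (\lnot Q \leftrightarrow Q)): β-rule — branch into (((R \to \lnot R) \to ((\lnot R \to \lnot P) \lor P)) \lor (Q \to (\lnot \lnot R \to Q))), (\lnot Q \leftrightarrow Q)  //  \lnot (((R \to \lnot R) \to ((\lnot R \to \lnot P) \lor P)) \lor (Q \to (\lnot \lnot R \to Q))), \lnot (\lnot Q \leftrightarrow Q).
      branch 1.1 (add (((R \to \lnot R) \to ((\lnot R \to \lnot P) \lor P)) \lor (Q \to (\lnot \lnot R \to Q))), (\lnot Q \leftrightarrow Q)):
        (((R \to \lnot R) \to ((\lnot R \to \lnot P) \lor P)) \lor (Q \to (\lnot \lnot R \to Q))): β-rule — branch into ((R \to \lnot R) \to ((\lnot R \to \lnot P) \lor P))  //  (Q \to (\lnot \lnot R \to Q)).
          branch 1.1.1 (add ((R \to \lnot R) \to ((\lnot R \to \lnot P) \lor P))):
            (\lnot Q \leftrightarrow Q): β-rule — branch into \lnot Q, Q  //  \lnot \lnot Q, \lnot Q.
              branch 1.1.1.1 (add \lnot Q, Q):
                × closes — contains both Q and \lnot Q.
              branch 1.1.1.2 (add \lnot \lnot Q, \lnot Q):
                × closes — contains both Q and \lnot Q.
          branch 1.1.2 (add (Q \to (\lnot \lnot R \to Q))):
            (\lnot Q \leftrightarrow Q): β-rule — branch into \lnot Q, Q  //  \lnot \lnot Q, \lnot Q.
              branch 1.1.2.1 (add \lnot Q, Q):
                × closes — contains both Q and \lnot Q.
              branch 1.1.2.2 (add \lnot \lnot Q, \lnot Q):
                × closes — contains both Q and \lnot Q.
      branch 1.2 (add \lnot (((R \to \lnot R) \to ((\lnot R \to \lnot P) \lor P)) \lor (Q \to (\lnot \lnot R \to Q))), \lnot (\lnot Q \leftrightarrow Q)):
        \lnot (((R \to \lnot R) \to ((\lnot R \to \lnot P) \lor P)) \lor (Q \to (\lnot \lnot R \to Q))): α-rule — add \lnot ((R \to \lnot R) \to ((\lnot R \to \lnot P) \lor P)), \lnot (Q \to (\lnot \lnot R \to Q)).
        \lnot ((R \to \lnot R) \to ((\lnot R \to \lnot P) \lor P)): α-rule — add (R \to \lnot R), \lnot ((\lnot R \to \lnot P) \lor P).
        \lnot (Q \to (\lnot \lnot R \to Q)): α-rule — add Q, \lnot (\lnot \lnot R \to Q).
        \lnot ((\lnot R \to \lnot P) \lor P): α-rule — add \lnot (\lnot R \to \lnot P), \lnot P.
        \lnot (\lnot \lnot R \to Q): α-rule — add \lnot \lnot R, \lnot Q.
        × closes — contains both Q and \lnot Q.
  branch 2 (add \lnot Q):
    ○ open, literals {Q=F}.
5 branches closed, 1 open.
Each open branch fixes some atoms; the unmentioned ones are free. Counting distinct full assignments: branch {Q=F} (R, P) contributes 4 new. Total: 4.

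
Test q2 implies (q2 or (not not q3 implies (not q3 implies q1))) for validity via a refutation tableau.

Valid

Assume the negation and expand:
Initial set: {not (q2 implies (q2 or (not not q3 implies (not q3 implies q1))))}.
not (q2 implies (q2 or (not not q3 implies (not q3 implies q1)))): α-rule — add q2, not (q2 or (not not q3 implies (not q3 implies q1))).
not (q2 or (not not q3 implies (not q3 implies q1))): α-rule — add not q2, not (not not q3 implies (not q3 implies q1)).
× closes — contains both q2 and not q2.
All 1 branch closes.
Every branch closed, so the negation is unsatisfiable and the formula is valid.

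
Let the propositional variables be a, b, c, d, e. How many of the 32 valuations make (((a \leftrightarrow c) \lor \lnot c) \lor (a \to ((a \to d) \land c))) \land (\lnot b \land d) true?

Initial set: {((((a \leftrightarrow c) \lor \lnot c) \lor (a \to ((a \to d) \land c))) \land (\lnot b \land d))}.
((((a \leftrightarrow c) \lor \lnot c) \lor (a \to ((a \to d) \land c))) \land (\lnot b \land d)): α-rule — add (((a \leftrightarrow c) \lor \lnot c) \lor (a \to ((a \to d) \land c))), (\lnot b \land d).
(\lnot b \land d): α-rule — add \lnot b, d.
(((a \leftrightarrow c) \lor \lnot c) \lor (a \to ((a \to d) \land c))): β-rule — branch into ((a \leftrightarrow c) \lor \lnot c)  //  (a \to ((a \to d) \land c)).
  branch 1 (add ((a \leftrightarrow c) \lor \lnot c)):
    ((a \leftrightarrow c) \lor \lnot c): β-rule — branch into (a \leftrightarrow c)  //  \lnot c.
      branch 1.1 (add (a \leftrightarrow c)):
        (a \leftrightarrow c): β-rule — branch into a, c  //  \lnot a, \lnot c.
          branch 1.1.1 (add a, c):
            ○ open, literals {a=1, b=0, c=1, d=1}.
          branch 1.1.2 (add \lnot a, \lnot c):
            ○ open, literals {a=0, b=0, c=0, d=1}.
      branch 1.2 (add \lnot c):
        ○ open, literals {b=0, c=0, d=1}.
  branch 2 (add (a \to ((a \to d) \land c))):
    (a \to ((a \to d) \land c)): β-rule — branch into \lnot a  //  ((a \to d) \land c).
      branch 2.1 (add \lnot a):
        ○ open, literals {a=0, b=0, d=1}.
      branch 2.2 (add ((a \to d) \land c)):
        ((a \to d) \land c): α-rule — add (a \to d), c.
        (a \to d): β-rule — branch into \lnot a  //  d.
          branch 2.2.1 (add \lnot a):
            ○ open, literals {a=0, b=0, c=1, d=1}.
          branch 2.2.2 (add d):
            ○ open, literals {b=0, c=1, d=1}.
0 branches closed, 6 open.
Each open branch fixes some atoms; the unmentioned ones are free. Counting distinct full assignments: branch {a=1, b=0, c=1, d=1} (e) contributes 2 new; branch {a=0, b=0, c=0, d=1} (e) contributes 2 new; branch {b=0, c=0, d=1} (a, e) contributes 2 new; branch {a=0, b=0, d=1} (c, e) contributes 2 new; branch {a=0, b=0, c=1, d=1} (e) contributes 0 new; branch {b=0, c=1, d=1} (a, e) contributes 0 new. Total: 8.

8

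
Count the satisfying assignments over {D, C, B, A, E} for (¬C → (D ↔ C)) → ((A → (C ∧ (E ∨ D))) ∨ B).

29

Initial set: {((¬C → (D ↔ C)) → ((A → (C ∧ (E ∨ D))) ∨ B))}.
((¬C → (D ↔ C)) → ((A → (C ∧ (E ∨ D))) ∨ B)): β-rule — branch into ¬(¬C → (D ↔ C))  //  ((A → (C ∧ (E ∨ D))) ∨ B).
  branch 1 (add ¬(¬C → (D ↔ C))):
    ¬(¬C → (D ↔ C)): α-rule — add ¬C, ¬(D ↔ C).
    ¬(D ↔ C): β-rule — branch into D, ¬C  //  ¬D, C.
      branch 1.1 (add D, ¬C):
        ○ open, literals {C=0, D=1}.
      branch 1.2 (add ¬D, C):
        × closes — contains both C and ¬C.
  branch 2 (add ((A → (C ∧ (E ∨ D))) ∨ B)):
    ((A → (C ∧ (E ∨ D))) ∨ B): β-rule — branch into (A → (C ∧ (E ∨ D)))  //  B.
      branch 2.1 (add (A → (C ∧ (E ∨ D)))):
        (A → (C ∧ (E ∨ D))): β-rule — branch into ¬A  //  (C ∧ (E ∨ D)).
          branch 2.1.1 (add ¬A):
            ○ open, literals {A=0}.
          branch 2.1.2 (add (C ∧ (E ∨ D))):
            (C ∧ (E ∨ D)): α-rule — add C, (E ∨ D).
            (E ∨ D): β-rule — branch into E  //  D.
              branch 2.1.2.1 (add E):
                ○ open, literals {C=1, E=1}.
              branch 2.1.2.2 (add D):
                ○ open, literals {C=1, D=1}.
      branch 2.2 (add B):
        ○ open, literals {B=1}.
1 branch closed, 5 open.
Each open branch fixes some atoms; the unmentioned ones are free. Counting distinct full assignments: branch {C=0, D=1} (B, A, E) contributes 8 new; branch {A=0} (D, C, B, E) contributes 12 new; branch {C=1, E=1} (D, B, A) contributes 4 new; branch {C=1, D=1} (B, A, E) contributes 2 new; branch {B=1} (D, C, A, E) contributes 3 new. Total: 29.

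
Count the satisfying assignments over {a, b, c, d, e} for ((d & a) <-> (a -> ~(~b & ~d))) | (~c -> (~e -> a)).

28

Initial set: {T (((d & a) <-> (a -> ~(~b & ~d))) | (~c -> (~e -> a)))}.
T (((d & a) <-> (a -> ~(~b & ~d))) | (~c -> (~e -> a))): β-rule — branch into T ((d & a) <-> (a -> ~(~b & ~d)))  //  T (~c -> (~e -> a)).
  branch 1 (add T ((d & a) <-> (a -> ~(~b & ~d)))):
    T ((d & a) <-> (a -> ~(~b & ~d))): β-rule — branch into T (d & a), T (a -> ~(~b & ~d))  //  F (d & a), F (a -> ~(~b & ~d)).
      branch 1.1 (add T (d & a), T (a -> ~(~b & ~d))):
        T (d & a): α-rule — add T d, T a.
        T (a -> ~(~b & ~d)): β-rule — branch into F a  //  T ~(~b & ~d).
          branch 1.1.1 (add F a):
            × closes — contains both a and ~a.
          branch 1.1.2 (add T ~(~b & ~d)):
            T ~(~b & ~d): β-rule — branch into F ~b  //  F ~d.
              branch 1.1.2.1 (add F ~b):
                ○ open, literals {a=true, b=true, d=true}.
              branch 1.1.2.2 (add F ~d):
                ○ open, literals {a=true, d=true}.
      branch 1.2 (add F (d & a), F (a -> ~(~b & ~d))):
        F (a -> ~(~b & ~d)): α-rule — add T a, F ~(~b & ~d).
        F ~(~b & ~d): α-rule — add T ~b, T ~d.
        F (d & a): β-rule — branch into F d  //  F a.
          branch 1.2.1 (add F d):
            ○ open, literals {a=true, b=false, d=false}.
          branch 1.2.2 (add F a):
            × closes — contains both a and ~a.
  branch 2 (add T (~c -> (~e -> a))):
    T (~c -> (~e -> a)): β-rule — branch into F ~c  //  T (~e -> a).
      branch 2.1 (add F ~c):
        ○ open, literals {c=true}.
      branch 2.2 (add T (~e -> a)):
        T (~e -> a): β-rule — branch into F ~e  //  T a.
          branch 2.2.1 (add F ~e):
            ○ open, literals {e=true}.
          branch 2.2.2 (add T a):
            ○ open, literals {a=true}.
2 branches closed, 6 open.
Each open branch fixes some atoms; the unmentioned ones are free. Counting distinct full assignments: branch {a=true, b=true, d=true} (c, e) contributes 4 new; branch {a=true, d=true} (b, c, e) contributes 4 new; branch {a=true, b=false, d=false} (c, e) contributes 4 new; branch {c=true} (a, b, d, e) contributes 10 new; branch {e=true} (a, b, c, d) contributes 5 new; branch {a=true} (b, c, d, e) contributes 1 new. Total: 28.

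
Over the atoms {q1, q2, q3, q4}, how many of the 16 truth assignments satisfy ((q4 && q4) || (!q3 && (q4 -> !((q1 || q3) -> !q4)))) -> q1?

10

Initial set: {(((q4 && q4) || (!q3 && (q4 -> !((q1 || q3) -> !q4)))) -> q1)}.
(((q4 && q4) || (!q3 && (q4 -> !((q1 || q3) -> !q4)))) -> q1): β-rule — branch into !((q4 && q4) || (!q3 && (q4 -> !((q1 || q3) -> !q4))))  //  q1.
  branch 1 (add !((q4 && q4) || (!q3 && (q4 -> !((q1 || q3) -> !q4))))):
    !((q4 && q4) || (!q3 && (q4 -> !((q1 || q3) -> !q4)))): α-rule — add !(q4 && q4), !(!q3 && (q4 -> !((q1 || q3) -> !q4))).
    !(q4 && q4): β-rule — branch into !q4  //  !q4.
      branch 1.1 (add !q4):
        !(!q3 && (q4 -> !((q1 || q3) -> !q4))): β-rule — branch into !!q3  //  !(q4 -> !((q1 || q3) -> !q4)).
          branch 1.1.1 (add !!q3):
            ○ open, literals {q3=true, q4=false}.
          branch 1.1.2 (add !(q4 -> !((q1 || q3) -> !q4))):
            !(q4 -> !((q1 || q3) -> !q4)): α-rule — add q4, !!((q1 || q3) -> !q4).
            × closes — contains both q4 and !q4.
      branch 1.2 (add !q4):
        !(!q3 && (q4 -> !((q1 || q3) -> !q4))): β-rule — branch into !!q3  //  !(q4 -> !((q1 || q3) -> !q4)).
          branch 1.2.1 (add !!q3):
            ○ open, literals {q3=true, q4=false}.
          branch 1.2.2 (add !(q4 -> !((q1 || q3) -> !q4))):
            !(q4 -> !((q1 || q3) -> !q4)): α-rule — add q4, !!((q1 || q3) -> !q4).
            × closes — contains both q4 and !q4.
  branch 2 (add q1):
    ○ open, literals {q1=true}.
2 branches closed, 3 open.
Each open branch fixes some atoms; the unmentioned ones are free. Counting distinct full assignments: branch {q3=true, q4=false} (q1, q2) contributes 4 new; branch {q3=true, q4=false} (q1, q2) contributes 0 new; branch {q1=true} (q2, q3, q4) contributes 6 new. Total: 10.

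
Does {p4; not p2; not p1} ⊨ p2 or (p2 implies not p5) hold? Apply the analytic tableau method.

Yes

Initial set: {p4; not p2; not p1; not (p2 or (p2 implies not p5))}.
not (p2 or (p2 implies not p5)): α-rule — add not p2, not (p2 implies not p5).
not (p2 implies not p5): α-rule — add p2, not not p5.
× closes — contains both p2 and not p2.
All 1 branch closes.
Every branch closed, so the premises entail the conclusion.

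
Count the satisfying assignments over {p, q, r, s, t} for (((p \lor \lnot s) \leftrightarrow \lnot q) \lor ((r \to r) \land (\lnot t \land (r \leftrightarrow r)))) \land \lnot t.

16

Initial set: {((((p \lor \lnot s) \leftrightarrow \lnot q) \lor ((r \to r) \land (\lnot t \land (r \leftrightarrow r)))) \land \lnot t)}.
((((p \lor \lnot s) \leftrightarrow \lnot q) \lor ((r \to r) \land (\lnot t \land (r \leftrightarrow r)))) \land \lnot t): α-rule — add (((p \lor \lnot s) \leftrightarrow \lnot q) \lor ((r \to r) \land (\lnot t \land (r \leftrightarrow r)))), \lnot t.
(((p \lor \lnot s) \leftrightarrow \lnot q) \lor ((r \to r) \land (\lnot t \land (r \leftrightarrow r)))): β-rule — branch into ((p \lor \lnot s) \leftrightarrow \lnot q)  //  ((r \to r) \land (\lnot t \land (r \leftrightarrow r))).
  branch 1 (add ((p \lor \lnot s) \leftrightarrow \lnot q)):
    ((p \lor \lnot s) \leftrightarrow \lnot q): β-rule — branch into (p \lor \lnot s), \lnot q  //  \lnot (p \lor \lnot s), \lnot \lnot q.
      branch 1.1 (add (p \lor \lnot s), \lnot q):
        (p \lor \lnot s): β-rule — branch into p  //  \lnot s.
          branch 1.1.1 (add p):
            ○ open, literals {p=T, q=F, t=F}.
          branch 1.1.2 (add \lnot s):
            ○ open, literals {q=F, s=F, t=F}.
      branch 1.2 (add \lnot (p \lor \lnot s), \lnot \lnot q):
        \lnot (p \lor \lnot s): α-rule — add \lnot p, \lnot \lnot s.
        ○ open, literals {p=F, q=T, s=T, t=F}.
  branch 2 (add ((r \to r) \land (\lnot t \land (r \leftrightarrow r)))):
    ((r \to r) \land (\lnot t \land (r \leftrightarrow r))): α-rule — add (r \to r), (\lnot t \land (r \leftrightarrow r)).
    (\lnot t \land (r \leftrightarrow r)): α-rule — add \lnot t, (r \leftrightarrow r).
    (r \to r): β-rule — branch into \lnot r  //  r.
      branch 2.1 (add \lnot r):
        (r \leftrightarrow r): β-rule — branch into r, r  //  \lnot r, \lnot r.
          branch 2.1.1 (add r, r):
            × closes — contains both r and \lnot r.
          branch 2.1.2 (add \lnot r, \lnot r):
            ○ open, literals {r=F, t=F}.
      branch 2.2 (add r):
        (r \leftrightarrow r): β-rule — branch into r, r  //  \lnot r, \lnot r.
          branch 2.2.1 (add r, r):
            ○ open, literals {r=T, t=F}.
          branch 2.2.2 (add \lnot r, \lnot r):
            × closes — contains both r and \lnot r.
2 branches closed, 5 open.
Each open branch fixes some atoms; the unmentioned ones are free. Counting distinct full assignments: branch {p=T, q=F, t=F} (r, s) contributes 4 new; branch {q=F, s=F, t=F} (p, r) contributes 2 new; branch {p=F, q=T, s=T, t=F} (r) contributes 2 new; branch {r=F, t=F} (p, q, s) contributes 4 new; branch {r=T, t=F} (p, q, s) contributes 4 new. Total: 16.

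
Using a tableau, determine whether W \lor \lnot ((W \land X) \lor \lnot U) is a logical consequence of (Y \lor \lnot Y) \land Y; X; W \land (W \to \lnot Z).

Initial set: {((Y \lor \lnot Y) \land Y); X; (W \land (W \to \lnot Z)); \lnot (W \lor \lnot ((W \land X) \lor \lnot U))}.
((Y \lor \lnot Y) \land Y): α-rule — add (Y \lor \lnot Y), Y.
(W \land (W \to \lnot Z)): α-rule — add W, (W \to \lnot Z).
\lnot (W \lor \lnot ((W \land X) \lor \lnot U)): α-rule — add \lnot W, \lnot \lnot ((W \land X) \lor \lnot U).
× closes — contains both W and \lnot W.
All 1 branch closes.
Every branch closed, so the premises entail the conclusion.

Yes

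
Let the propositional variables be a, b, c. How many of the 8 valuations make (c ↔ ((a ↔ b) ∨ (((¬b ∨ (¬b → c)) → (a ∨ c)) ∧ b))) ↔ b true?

Initial set: {((c ↔ ((a ↔ b) ∨ (((¬b ∨ (¬b → c)) → (a ∨ c)) ∧ b))) ↔ b)}.
((c ↔ ((a ↔ b) ∨ (((¬b ∨ (¬b → c)) → (a ∨ c)) ∧ b))) ↔ b): β-rule — branch into (c ↔ ((a ↔ b) ∨ (((¬b ∨ (¬b → c)) → (a ∨ c)) ∧ b))), b  //  ¬(c ↔ ((a ↔ b) ∨ (((¬b ∨ (¬b → c)) → (a ∨ c)) ∧ b))), ¬b.
  branch 1 (add (c ↔ ((a ↔ b) ∨ (((¬b ∨ (¬b → c)) → (a ∨ c)) ∧ b))), b):
    (c ↔ ((a ↔ b) ∨ (((¬b ∨ (¬b → c)) → (a ∨ c)) ∧ b))): β-rule — branch into c, ((a ↔ b) ∨ (((¬b ∨ (¬b → c)) → (a ∨ c)) ∧ b))  //  ¬c, ¬((a ↔ b) ∨ (((¬b ∨ (¬b → c)) → (a ∨ c)) ∧ b)).
      branch 1.1 (add c, ((a ↔ b) ∨ (((¬b ∨ (¬b → c)) → (a ∨ c)) ∧ b))):
        ((a ↔ b) ∨ (((¬b ∨ (¬b → c)) → (a ∨ c)) ∧ b)): β-rule — branch into (a ↔ b)  //  (((¬b ∨ (¬b → c)) → (a ∨ c)) ∧ b).
          branch 1.1.1 (add (a ↔ b)):
            (a ↔ b): β-rule — branch into a, b  //  ¬a, ¬b.
              branch 1.1.1.1 (add a, b):
                ○ open, literals {a=T, b=T, c=T}.
              branch 1.1.1.2 (add ¬a, ¬b):
                × closes — contains both b and ¬b.
          branch 1.1.2 (add (((¬b ∨ (¬b → c)) → (a ∨ c)) ∧ b)):
            (((¬b ∨ (¬b → c)) → (a ∨ c)) ∧ b): α-rule — add ((¬b ∨ (¬b → c)) → (a ∨ c)), b.
            ((¬b ∨ (¬b → c)) → (a ∨ c)): β-rule — branch into ¬(¬b ∨ (¬b → c))  //  (a ∨ c).
              branch 1.1.2.1 (add ¬(¬b ∨ (¬b → c))):
                ¬(¬b ∨ (¬b → c)): α-rule — add ¬¬b, ¬(¬b → c).
                ¬(¬b → c): α-rule — add ¬b, ¬c.
                × closes — contains both b and ¬b.
              branch 1.1.2.2 (add (a ∨ c)):
                (a ∨ c): β-rule — branch into a  //  c.
                  branch 1.1.2.2.1 (add a):
                    ○ open, literals {a=T, b=T, c=T}.
                  branch 1.1.2.2.2 (add c):
                    ○ open, literals {b=T, c=T}.
      branch 1.2 (add ¬c, ¬((a ↔ b) ∨ (((¬b ∨ (¬b → c)) → (a ∨ c)) ∧ b))):
        ¬((a ↔ b) ∨ (((¬b ∨ (¬b → c)) → (a ∨ c)) ∧ b)): α-rule — add ¬(a ↔ b), ¬(((¬b ∨ (¬b → c)) → (a ∨ c)) ∧ b).
        ¬(a ↔ b): β-rule — branch into a, ¬b  //  ¬a, b.
          branch 1.2.1 (add a, ¬b):
            × closes — contains both b and ¬b.
          branch 1.2.2 (add ¬a, b):
            ¬(((¬b ∨ (¬b → c)) → (a ∨ c)) ∧ b): β-rule — branch into ¬((¬b ∨ (¬b → c)) → (a ∨ c))  //  ¬b.
              branch 1.2.2.1 (add ¬((¬b ∨ (¬b → c)) → (a ∨ c))):
                ¬((¬b ∨ (¬b → c)) → (a ∨ c)): α-rule — add (¬b ∨ (¬b → c)), ¬(a ∨ c).
                ¬(a ∨ c): α-rule — add ¬a, ¬c.
                (¬b ∨ (¬b → c)): β-rule — branch into ¬b  //  (¬b → c).
                  branch 1.2.2.1.1 (add ¬b):
                    × closes — contains both b and ¬b.
                  branch 1.2.2.1.2 (add (¬b → c)):
                    (¬b → c): β-rule — branch into ¬¬b  //  c.
                      branch 1.2.2.1.2.1 (add ¬¬b):
                        ○ open, literals {a=F, b=T, c=F}.
                      branch 1.2.2.1.2.2 (add c):
                        × closes — contains both c and ¬c.
              branch 1.2.2.2 (add ¬b):
                × closes — contains both b and ¬b.
  branch 2 (add ¬(c ↔ ((a ↔ b) ∨ (((¬b ∨ (¬b → c)) → (a ∨ c)) ∧ b))), ¬b):
    ¬(c ↔ ((a ↔ b) ∨ (((¬b ∨ (¬b → c)) → (a ∨ c)) ∧ b))): β-rule — branch into c, ¬((a ↔ b) ∨ (((¬b ∨ (¬b → c)) → (a ∨ c)) ∧ b))  //  ¬c, ((a ↔ b) ∨ (((¬b ∨ (¬b → c)) → (a ∨ c)) ∧ b)).
      branch 2.1 (add c, ¬((a ↔ b) ∨ (((¬b ∨ (¬b → c)) → (a ∨ c)) ∧ b))):
        ¬((a ↔ b) ∨ (((¬b ∨ (¬b → c)) → (a ∨ c)) ∧ b)): α-rule — add ¬(a ↔ b), ¬(((¬b ∨ (¬b → c)) → (a ∨ c)) ∧ b).
        ¬(a ↔ b): β-rule — branch into a, ¬b  //  ¬a, b.
          branch 2.1.1 (add a, ¬b):
            ¬(((¬b ∨ (¬b → c)) → (a ∨ c)) ∧ b): β-rule — branch into ¬((¬b ∨ (¬b → c)) → (a ∨ c))  //  ¬b.
              branch 2.1.1.1 (add ¬((¬b ∨ (¬b → c)) → (a ∨ c))):
                ¬((¬b ∨ (¬b → c)) → (a ∨ c)): α-rule — add (¬b ∨ (¬b → c)), ¬(a ∨ c).
                ¬(a ∨ c): α-rule — add ¬a, ¬c.
                × closes — contains both a and ¬a.
              branch 2.1.1.2 (add ¬b):
                ○ open, literals {a=T, b=F, c=T}.
          branch 2.1.2 (add ¬a, b):
            × closes — contains both b and ¬b.
      branch 2.2 (add ¬c, ((a ↔ b) ∨ (((¬b ∨ (¬b → c)) → (a ∨ c)) ∧ b))):
        ((a ↔ b) ∨ (((¬b ∨ (¬b → c)) → (a ∨ c)) ∧ b)): β-rule — branch into (a ↔ b)  //  (((¬b ∨ (¬b → c)) → (a ∨ c)) ∧ b).
          branch 2.2.1 (add (a ↔ b)):
            (a ↔ b): β-rule — branch into a, b  //  ¬a, ¬b.
              branch 2.2.1.1 (add a, b):
                × closes — contains both b and ¬b.
              branch 2.2.1.2 (add ¬a, ¬b):
                ○ open, literals {a=F, b=F, c=F}.
          branch 2.2.2 (add (((¬b ∨ (¬b → c)) → (a ∨ c)) ∧ b)):
            (((¬b ∨ (¬b → c)) → (a ∨ c)) ∧ b): α-rule — add ((¬b ∨ (¬b → c)) → (a ∨ c)), b.
            × closes — contains both b and ¬b.
10 branches closed, 6 open.
Each open branch fixes some atoms; the unmentioned ones are free. Counting distinct full assignments: branch {a=T, b=T, c=T} (none free) contributes 1 new; branch {a=T, b=T, c=T} (none free) contributes 0 new; branch {b=T, c=T} (a) contributes 1 new; branch {a=F, b=T, c=F} (none free) contributes 1 new; branch {a=T, b=F, c=T} (none free) contributes 1 new; branch {a=F, b=F, c=F} (none free) contributes 1 new. Total: 5.

5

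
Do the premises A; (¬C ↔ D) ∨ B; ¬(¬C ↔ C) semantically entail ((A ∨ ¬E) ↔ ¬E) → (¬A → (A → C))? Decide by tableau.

Yes

Initial set: {A; ((¬C ↔ D) ∨ B); ¬(¬C ↔ C); ¬(((A ∨ ¬E) ↔ ¬E) → (¬A → (A → C)))}.
¬(((A ∨ ¬E) ↔ ¬E) → (¬A → (A → C))): α-rule — add ((A ∨ ¬E) ↔ ¬E), ¬(¬A → (A → C)).
¬(¬A → (A → C)): α-rule — add ¬A, ¬(A → C).
× closes — contains both A and ¬A.
All 1 branch closes.
Every branch closed, so the premises entail the conclusion.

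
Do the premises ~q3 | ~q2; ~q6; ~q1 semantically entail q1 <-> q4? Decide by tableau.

No

Initial set: {(~q3 | ~q2); ~q6; ~q1; ~(q1 <-> q4)}.
(~q3 | ~q2): β-rule — branch into ~q3  //  ~q2.
  branch 1 (add ~q3):
    ~(q1 <-> q4): β-rule — branch into q1, ~q4  //  ~q1, q4.
      branch 1.1 (add q1, ~q4):
        × closes — contains both q1 and ~q1.
      branch 1.2 (add ~q1, q4):
        ○ open, literals {q1=0, q3=0, q4=1, q6=0}.
  branch 2 (add ~q2):
    ~(q1 <-> q4): β-rule — branch into q1, ~q4  //  ~q1, q4.
      branch 2.1 (add q1, ~q4):
        × closes — contains both q1 and ~q1.
      branch 2.2 (add ~q1, q4):
        ○ open, literals {q1=0, q2=0, q4=1, q6=0}.
2 branches closed, 2 open.
An open branch gives a countermodel: q1=0, q3=0, q4=1, q6=0 (unmentioned atoms arbitrary); the premises hold there but the conclusion fails.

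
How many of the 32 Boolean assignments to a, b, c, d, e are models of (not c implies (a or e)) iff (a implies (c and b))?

Initial set: {((not c implies (a or e)) iff (a implies (c and b)))}.
((not c implies (a or e)) iff (a implies (c and b))): β-rule — branch into (not c implies (a or e)), (a implies (c and b))  //  not (not c implies (a or e)), not (a implies (c and b)).
  branch 1 (add (not c implies (a or e)), (a implies (c and b))):
    (not c implies (a or e)): β-rule — branch into not not c  //  (a or e).
      branch 1.1 (add not not c):
        (a implies (c and b)): β-rule — branch into not a  //  (c and b).
          branch 1.1.1 (add not a):
            ○ open, literals {a=F, c=T}.
          branch 1.1.2 (add (c and b)):
            (c and b): α-rule — add c, b.
            ○ open, literals {b=T, c=T}.
      branch 1.2 (add (a or e)):
        (a implies (c and b)): β-rule — branch into not a  //  (c and b).
          branch 1.2.1 (add not a):
            (a or e): β-rule — branch into a  //  e.
              branch 1.2.1.1 (add a):
                × closes — contains both a and not a.
              branch 1.2.1.2 (add e):
                ○ open, literals {a=F, e=T}.
          branch 1.2.2 (add (c and b)):
            (c and b): α-rule — add c, b.
            (a or e): β-rule — branch into a  //  e.
              branch 1.2.2.1 (add a):
                ○ open, literals {a=T, b=T, c=T}.
              branch 1.2.2.2 (add e):
                ○ open, literals {b=T, c=T, e=T}.
  branch 2 (add not (not c implies (a or e)), not (a implies (c and b))):
    not (not c implies (a or e)): α-rule — add not c, not (a or e).
    not (a implies (c and b)): α-rule — add a, not (c and b).
    not (a or e): α-rule — add not a, not e.
    × closes — contains both a and not a.
2 branches closed, 5 open.
Each open branch fixes some atoms; the unmentioned ones are free. Counting distinct full assignments: branch {a=F, c=T} (b, d, e) contributes 8 new; branch {b=T, c=T} (a, d, e) contributes 4 new; branch {a=F, e=T} (b, c, d) contributes 4 new; branch {a=T, b=T, c=T} (d, e) contributes 0 new; branch {b=T, c=T, e=T} (a, d) contributes 0 new. Total: 16.

16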